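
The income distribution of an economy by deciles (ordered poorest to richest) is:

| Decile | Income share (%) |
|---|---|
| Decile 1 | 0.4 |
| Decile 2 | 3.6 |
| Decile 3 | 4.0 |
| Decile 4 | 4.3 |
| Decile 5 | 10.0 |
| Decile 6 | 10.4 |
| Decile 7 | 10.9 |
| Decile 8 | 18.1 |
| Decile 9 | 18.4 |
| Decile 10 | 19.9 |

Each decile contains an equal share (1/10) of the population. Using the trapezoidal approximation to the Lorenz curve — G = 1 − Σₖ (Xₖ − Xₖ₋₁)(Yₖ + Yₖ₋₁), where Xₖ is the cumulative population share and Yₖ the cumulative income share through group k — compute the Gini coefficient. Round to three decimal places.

Cumulative income shares Yₖ: 0.0040, 0.0400, 0.0800, 0.1230, 0.2230, 0.3270, 0.4360, 0.6170, 0.8010, 1.0000
Σ (Xₖ−Xₖ₋₁)(Yₖ+Yₖ₋₁) = (1/10)(0.0040+0.0000) + (1/10)(0.0400+0.0040) + (1/10)(0.0800+0.0400) + (1/10)(0.1230+0.0800) + (1/10)(0.2230+0.1230) + (1/10)(0.3270+0.2230) + (1/10)(0.4360+0.3270) + (1/10)(0.6170+0.4360) + (1/10)(0.8010+0.6170) + (1/10)(1.0000+0.8010)
  = 0.0004 + 0.0044 + 0.0120 + 0.0203 + 0.0346 + 0.0550 + 0.0763 + 0.1053 + 0.1418 + 0.1801 = 0.6302
G = 1 − 0.6302 = 0.3698

0.370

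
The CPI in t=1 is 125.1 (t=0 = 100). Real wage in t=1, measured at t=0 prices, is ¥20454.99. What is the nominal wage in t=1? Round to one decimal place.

Nominal = Real × (Index/100) = 20454.99 × (125.1/100)
        = 20454.99 × 1.251 = 25589.1925

25589.2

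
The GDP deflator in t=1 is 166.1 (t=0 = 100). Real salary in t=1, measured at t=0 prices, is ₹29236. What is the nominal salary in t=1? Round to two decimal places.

48561.00

Nominal = Real × (Index/100) = 29236 × (166.1/100)
        = 29236 × 1.661 = 48560.9960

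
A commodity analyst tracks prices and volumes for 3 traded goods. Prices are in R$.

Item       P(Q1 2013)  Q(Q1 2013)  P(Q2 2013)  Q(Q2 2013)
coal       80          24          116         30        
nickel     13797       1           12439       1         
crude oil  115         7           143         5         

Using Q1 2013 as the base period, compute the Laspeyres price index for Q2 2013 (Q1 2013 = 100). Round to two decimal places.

98.20

Laspeyres price index uses base-period quantities as weights.
ΣP(Q2 2013)·Q(Q1 2013) = 116×24 + 12439×1 + 143×7 = 2784 + 12439 + 1001 = 16224
ΣP(Q1 2013)·Q(Q1 2013) = 80×24 + 13797×1 + 115×7 = 1920 + 13797 + 805 = 16522
Index = 16224 / 16522 × 100 = 98.1963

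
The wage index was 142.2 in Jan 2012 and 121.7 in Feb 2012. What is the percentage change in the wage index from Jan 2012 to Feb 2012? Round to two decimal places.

-14.42%

Change = (121.7 − 142.2) / 142.2 × 100
       = -20.5 / 142.2 × 100 = -14.4163%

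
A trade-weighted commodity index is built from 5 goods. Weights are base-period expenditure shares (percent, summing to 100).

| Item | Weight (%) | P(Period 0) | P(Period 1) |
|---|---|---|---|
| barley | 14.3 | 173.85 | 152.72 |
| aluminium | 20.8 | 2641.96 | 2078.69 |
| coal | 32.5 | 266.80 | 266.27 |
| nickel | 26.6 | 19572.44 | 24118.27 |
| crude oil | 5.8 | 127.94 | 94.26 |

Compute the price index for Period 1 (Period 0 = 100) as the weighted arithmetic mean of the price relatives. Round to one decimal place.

98.4

barley: 14.3 × (152.72/173.85) = 14.3 × 0.878458 = 12.5620
aluminium: 20.8 × (2078.69/2641.96) = 20.8 × 0.786798 = 16.3654
coal: 32.5 × (266.27/266.80) = 32.5 × 0.998013 = 32.4354
nickel: 26.6 × (24118.27/19572.44) = 26.6 × 1.232257 = 32.7780
crude oil: 5.8 × (94.26/127.94) = 5.8 × 0.736752 = 4.2732
Index = Σ wᵢ·(p₁ᵢ/p₀ᵢ) = 12.5620 + 16.3654 + 32.4354 + 32.7780 + 4.2732 = 98.4140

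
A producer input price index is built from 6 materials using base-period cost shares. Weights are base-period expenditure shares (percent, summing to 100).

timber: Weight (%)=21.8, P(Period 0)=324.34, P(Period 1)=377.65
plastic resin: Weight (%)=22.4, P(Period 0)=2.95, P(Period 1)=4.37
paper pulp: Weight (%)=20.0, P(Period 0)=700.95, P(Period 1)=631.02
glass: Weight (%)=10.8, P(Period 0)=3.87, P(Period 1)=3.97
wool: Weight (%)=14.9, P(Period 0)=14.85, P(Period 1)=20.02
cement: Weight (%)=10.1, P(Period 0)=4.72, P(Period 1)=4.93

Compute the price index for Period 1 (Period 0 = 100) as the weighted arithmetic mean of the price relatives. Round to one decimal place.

timber: 21.8 × (377.65/324.34) = 21.8 × 1.164365 = 25.3831
plastic resin: 22.4 × (4.37/2.95) = 22.4 × 1.481356 = 33.1824
paper pulp: 20.0 × (631.02/700.95) = 20.0 × 0.900235 = 18.0047
glass: 10.8 × (3.97/3.87) = 10.8 × 1.025840 = 11.0791
wool: 14.9 × (20.02/14.85) = 14.9 × 1.348148 = 20.0874
cement: 10.1 × (4.93/4.72) = 10.1 × 1.044492 = 10.5494
Index = Σ wᵢ·(p₁ᵢ/p₀ᵢ) = 25.3831 + 33.1824 + 18.0047 + 11.0791 + 20.0874 + 10.5494 = 118.2861

118.3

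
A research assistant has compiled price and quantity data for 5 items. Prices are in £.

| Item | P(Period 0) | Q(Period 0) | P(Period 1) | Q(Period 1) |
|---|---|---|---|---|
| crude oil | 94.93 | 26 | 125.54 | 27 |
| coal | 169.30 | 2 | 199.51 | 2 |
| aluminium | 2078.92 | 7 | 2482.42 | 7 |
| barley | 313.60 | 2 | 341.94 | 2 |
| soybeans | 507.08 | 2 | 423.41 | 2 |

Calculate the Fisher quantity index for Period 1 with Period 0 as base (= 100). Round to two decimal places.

100.53

Laspeyres component (base-period weights):
ΣP(Period 0)Q(Period 1) = 94.93×27 + 169.30×2 + 2078.92×7 + 313.60×2 + 507.08×2 = 2563.11 + 338.6 + 14552.44 + 627.2 + 1014.16 = 19095.51
ΣP(Period 0)Q(Period 0) = 94.93×26 + 169.30×2 + 2078.92×7 + 313.60×2 + 507.08×2 = 2468.18 + 338.6 + 14552.44 + 627.2 + 1014.16 = 19000.58
L = 19095.51 / 19000.58 × 100 = 100.4996
Paasche component (current-period weights):
ΣP(Period 1)Q(Period 1) = 125.54×27 + 199.51×2 + 2482.42×7 + 341.94×2 + 423.41×2 = 3389.58 + 399.02 + 17376.94 + 683.88 + 846.82 = 22696.24
ΣP(Period 1)Q(Period 0) = 125.54×26 + 199.51×2 + 2482.42×7 + 341.94×2 + 423.41×2 = 3264.04 + 399.02 + 17376.94 + 683.88 + 846.82 = 22570.7
P = 22696.24 / 22570.7 × 100 = 100.5562
Fisher = √(L × P) = √(100.4996 × 100.5562) = 100.5279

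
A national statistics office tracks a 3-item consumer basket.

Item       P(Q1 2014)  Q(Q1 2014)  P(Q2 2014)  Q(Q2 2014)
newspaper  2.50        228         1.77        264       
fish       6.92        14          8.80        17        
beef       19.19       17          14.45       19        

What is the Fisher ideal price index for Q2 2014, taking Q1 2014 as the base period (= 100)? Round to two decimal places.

77.91

Laspeyres component (base-period weights):
ΣP(Q2 2014)Q(Q1 2014) = 1.77×228 + 8.80×14 + 14.45×17 = 403.56 + 123.2 + 245.65 = 772.41
ΣP(Q1 2014)Q(Q1 2014) = 2.50×228 + 6.92×14 + 19.19×17 = 570 + 96.88 + 326.23 = 993.11
L = 772.41 / 993.11 × 100 = 77.7769
Paasche component (current-period weights):
ΣP(Q2 2014)Q(Q2 2014) = 1.77×264 + 8.80×17 + 14.45×19 = 467.28 + 149.6 + 274.55 = 891.43
ΣP(Q1 2014)Q(Q2 2014) = 2.50×264 + 6.92×17 + 19.19×19 = 660 + 117.64 + 364.61 = 1142.25
P = 891.43 / 1142.25 × 100 = 78.0416
Fisher = √(L × P) = √(77.7769 × 78.0416) = 77.9091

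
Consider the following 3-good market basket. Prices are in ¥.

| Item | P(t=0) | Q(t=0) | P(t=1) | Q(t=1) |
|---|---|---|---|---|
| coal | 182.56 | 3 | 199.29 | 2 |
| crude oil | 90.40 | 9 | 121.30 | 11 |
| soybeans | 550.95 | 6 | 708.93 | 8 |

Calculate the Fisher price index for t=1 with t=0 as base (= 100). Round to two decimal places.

127.87

Laspeyres component (base-period weights):
ΣP(t=1)Q(t=0) = 199.29×3 + 121.30×9 + 708.93×6 = 597.87 + 1091.7 + 4253.58 = 5943.15
ΣP(t=0)Q(t=0) = 182.56×3 + 90.40×9 + 550.95×6 = 547.68 + 813.6 + 3305.7 = 4666.98
L = 5943.15 / 4666.98 × 100 = 127.3447
Paasche component (current-period weights):
ΣP(t=1)Q(t=1) = 199.29×2 + 121.30×11 + 708.93×8 = 398.58 + 1334.3 + 5671.44 = 7404.32
ΣP(t=0)Q(t=1) = 182.56×2 + 90.40×11 + 550.95×8 = 365.12 + 994.4 + 4407.6 = 5767.12
P = 7404.32 / 5767.12 × 100 = 128.3885
Fisher = √(L × P) = √(127.3447 × 128.3885) = 127.8655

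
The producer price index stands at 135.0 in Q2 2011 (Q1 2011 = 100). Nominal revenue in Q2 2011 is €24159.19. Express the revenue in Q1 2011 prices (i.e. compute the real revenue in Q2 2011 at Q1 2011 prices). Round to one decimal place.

Real = Nominal ÷ (Index/100) = 24159.19 ÷ (135.0/100)
     = 24159.19 ÷ 1.350 = 17895.6963

17895.7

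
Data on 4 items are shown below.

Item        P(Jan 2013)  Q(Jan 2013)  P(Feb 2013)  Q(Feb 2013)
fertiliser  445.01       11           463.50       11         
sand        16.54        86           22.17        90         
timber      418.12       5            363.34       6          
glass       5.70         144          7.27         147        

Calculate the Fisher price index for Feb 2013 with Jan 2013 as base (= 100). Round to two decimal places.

Laspeyres component (base-period weights):
ΣP(Feb 2013)Q(Jan 2013) = 463.50×11 + 22.17×86 + 363.34×5 + 7.27×144 = 5098.5 + 1906.62 + 1816.7 + 1046.88 = 9868.7
ΣP(Jan 2013)Q(Jan 2013) = 445.01×11 + 16.54×86 + 418.12×5 + 5.70×144 = 4895.11 + 1422.44 + 2090.6 + 820.8 = 9228.95
L = 9868.7 / 9228.95 × 100 = 106.9320
Paasche component (current-period weights):
ΣP(Feb 2013)Q(Feb 2013) = 463.50×11 + 22.17×90 + 363.34×6 + 7.27×147 = 5098.5 + 1995.3 + 2180.04 + 1068.69 = 10342.53
ΣP(Jan 2013)Q(Feb 2013) = 445.01×11 + 16.54×90 + 418.12×6 + 5.70×147 = 4895.11 + 1488.6 + 2508.72 + 837.9 = 9730.33
P = 10342.53 / 9730.33 × 100 = 106.2917
Fisher = √(L × P) = √(106.9320 × 106.2917) = 106.6113

106.61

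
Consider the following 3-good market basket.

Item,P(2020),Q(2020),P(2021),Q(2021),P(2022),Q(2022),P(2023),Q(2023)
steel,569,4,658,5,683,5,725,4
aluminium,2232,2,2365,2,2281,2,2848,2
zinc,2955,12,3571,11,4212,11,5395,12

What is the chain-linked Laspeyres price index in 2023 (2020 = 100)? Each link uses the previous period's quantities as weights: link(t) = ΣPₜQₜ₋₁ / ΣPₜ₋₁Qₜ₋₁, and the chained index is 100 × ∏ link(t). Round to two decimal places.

172.74

Link 2020→2021:
ΣP(2021)Q(2020) = 658×4 + 2365×2 + 3571×12 = 2632 + 4730 + 42852 = 50214
ΣP(2020)Q(2020) = 569×4 + 2232×2 + 2955×12 = 2276 + 4464 + 35460 = 42200
link = 50214/42200 = 1.189905
Link 2021→2022:
ΣP(2022)Q(2021) = 683×5 + 2281×2 + 4212×11 = 3415 + 4562 + 46332 = 54309
ΣP(2021)Q(2021) = 658×5 + 2365×2 + 3571×11 = 3290 + 4730 + 39281 = 47301
link = 54309/47301 = 1.148158
Link 2022→2023:
ΣP(2023)Q(2022) = 725×5 + 2848×2 + 5395×11 = 3625 + 5696 + 59345 = 68666
ΣP(2022)Q(2022) = 683×5 + 2281×2 + 4212×11 = 3415 + 4562 + 46332 = 54309
link = 68666/54309 = 1.264358
Chained index = 100 × 1.189905 × 1.148158 × 1.264358 = 172.7364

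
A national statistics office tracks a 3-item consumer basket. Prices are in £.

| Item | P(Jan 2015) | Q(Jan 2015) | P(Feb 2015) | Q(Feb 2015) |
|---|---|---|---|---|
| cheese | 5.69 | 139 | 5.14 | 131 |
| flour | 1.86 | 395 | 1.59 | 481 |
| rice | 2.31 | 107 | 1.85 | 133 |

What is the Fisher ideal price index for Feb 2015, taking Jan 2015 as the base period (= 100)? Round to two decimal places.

86.69

Laspeyres component (base-period weights):
ΣP(Feb 2015)Q(Jan 2015) = 5.14×139 + 1.59×395 + 1.85×107 = 714.46 + 628.05 + 197.95 = 1540.46
ΣP(Jan 2015)Q(Jan 2015) = 5.69×139 + 1.86×395 + 2.31×107 = 790.91 + 734.7 + 247.17 = 1772.78
L = 1540.46 / 1772.78 × 100 = 86.8952
Paasche component (current-period weights):
ΣP(Feb 2015)Q(Feb 2015) = 5.14×131 + 1.59×481 + 1.85×133 = 673.34 + 764.79 + 246.05 = 1684.18
ΣP(Jan 2015)Q(Feb 2015) = 5.69×131 + 1.86×481 + 2.31×133 = 745.39 + 894.66 + 307.23 = 1947.28
P = 1684.18 / 1947.28 × 100 = 86.4888
Fisher = √(L × P) = √(86.8952 × 86.4888) = 86.6918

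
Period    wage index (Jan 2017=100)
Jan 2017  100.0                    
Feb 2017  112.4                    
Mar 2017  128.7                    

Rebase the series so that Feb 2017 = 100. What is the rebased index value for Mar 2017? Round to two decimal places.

Rebased(Mar 2017) = 128.7 / 112.4 × 100 = 114.5018

114.50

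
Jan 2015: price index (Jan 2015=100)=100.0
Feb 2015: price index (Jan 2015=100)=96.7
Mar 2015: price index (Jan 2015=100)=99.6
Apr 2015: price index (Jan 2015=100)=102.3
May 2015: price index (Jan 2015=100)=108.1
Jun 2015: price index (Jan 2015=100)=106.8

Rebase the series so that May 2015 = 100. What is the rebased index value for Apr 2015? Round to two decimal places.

94.63

Rebased(Apr 2015) = 102.3 / 108.1 × 100 = 94.6346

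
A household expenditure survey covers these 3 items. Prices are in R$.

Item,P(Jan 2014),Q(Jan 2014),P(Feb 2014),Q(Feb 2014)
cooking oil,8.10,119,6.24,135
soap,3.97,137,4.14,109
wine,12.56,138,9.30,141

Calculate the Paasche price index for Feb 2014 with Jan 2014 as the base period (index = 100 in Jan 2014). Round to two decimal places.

79.01

Paasche price index uses current-period quantities as weights.
ΣP(Feb 2014)·Q(Feb 2014) = 6.24×135 + 4.14×109 + 9.30×141 = 842.4 + 451.26 + 1311.3 = 2604.96
ΣP(Jan 2014)·Q(Feb 2014) = 8.10×135 + 3.97×109 + 12.56×141 = 1093.5 + 432.73 + 1770.96 = 3297.19
Index = 2604.96 / 3297.19 × 100 = 79.0055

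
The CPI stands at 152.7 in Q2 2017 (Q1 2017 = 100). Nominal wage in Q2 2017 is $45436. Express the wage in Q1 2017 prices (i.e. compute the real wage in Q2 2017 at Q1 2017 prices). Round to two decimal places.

29755.08

Real = Nominal ÷ (Index/100) = 45436 ÷ (152.7/100)
     = 45436 ÷ 1.527 = 29755.0753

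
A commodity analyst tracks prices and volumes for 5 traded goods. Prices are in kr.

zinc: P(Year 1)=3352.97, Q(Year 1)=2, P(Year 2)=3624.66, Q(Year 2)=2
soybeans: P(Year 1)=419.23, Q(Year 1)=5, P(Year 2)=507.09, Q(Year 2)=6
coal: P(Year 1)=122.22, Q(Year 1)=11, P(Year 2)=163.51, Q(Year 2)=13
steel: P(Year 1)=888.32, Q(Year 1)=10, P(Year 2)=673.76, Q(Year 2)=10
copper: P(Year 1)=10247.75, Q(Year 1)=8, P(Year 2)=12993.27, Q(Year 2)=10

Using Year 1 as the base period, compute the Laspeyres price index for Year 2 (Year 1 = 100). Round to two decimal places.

Laspeyres price index uses base-period quantities as weights.
ΣP(Year 2)·Q(Year 1) = 3624.66×2 + 507.09×5 + 163.51×11 + 673.76×10 + 12993.27×8 = 7249.32 + 2535.45 + 1798.61 + 6737.6 + 103946.16 = 122267.14
ΣP(Year 1)·Q(Year 1) = 3352.97×2 + 419.23×5 + 122.22×11 + 888.32×10 + 10247.75×8 = 6705.94 + 2096.15 + 1344.42 + 8883.2 + 81982 = 101011.71
Index = 122267.14 / 101011.71 × 100 = 121.0425

121.04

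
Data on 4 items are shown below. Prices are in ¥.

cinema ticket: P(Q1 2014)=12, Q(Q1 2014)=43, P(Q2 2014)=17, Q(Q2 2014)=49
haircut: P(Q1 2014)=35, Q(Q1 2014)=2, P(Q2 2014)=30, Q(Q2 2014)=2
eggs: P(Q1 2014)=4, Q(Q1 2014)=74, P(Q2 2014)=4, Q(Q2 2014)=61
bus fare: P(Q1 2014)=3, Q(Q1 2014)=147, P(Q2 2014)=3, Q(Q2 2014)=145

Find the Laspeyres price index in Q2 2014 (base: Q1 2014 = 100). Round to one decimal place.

115.5

Laspeyres price index uses base-period quantities as weights.
ΣP(Q2 2014)·Q(Q1 2014) = 17×43 + 30×2 + 4×74 + 3×147 = 731 + 60 + 296 + 441 = 1528
ΣP(Q1 2014)·Q(Q1 2014) = 12×43 + 35×2 + 4×74 + 3×147 = 516 + 70 + 296 + 441 = 1323
Index = 1528 / 1323 × 100 = 115.4951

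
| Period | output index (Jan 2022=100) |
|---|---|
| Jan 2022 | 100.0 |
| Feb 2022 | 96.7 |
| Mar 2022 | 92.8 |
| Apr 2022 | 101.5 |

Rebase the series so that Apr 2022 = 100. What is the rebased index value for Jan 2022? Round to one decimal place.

Rebased(Jan 2022) = 100.0 / 101.5 × 100 = 98.5222

98.5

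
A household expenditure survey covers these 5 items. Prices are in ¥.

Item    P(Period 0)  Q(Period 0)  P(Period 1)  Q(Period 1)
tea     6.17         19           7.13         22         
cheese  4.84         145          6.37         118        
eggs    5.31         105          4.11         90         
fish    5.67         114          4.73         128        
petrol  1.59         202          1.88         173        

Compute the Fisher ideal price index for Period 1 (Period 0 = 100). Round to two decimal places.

Laspeyres component (base-period weights):
ΣP(Period 1)Q(Period 0) = 7.13×19 + 6.37×145 + 4.11×105 + 4.73×114 + 1.88×202 = 135.47 + 923.65 + 431.55 + 539.22 + 379.76 = 2409.65
ΣP(Period 0)Q(Period 0) = 6.17×19 + 4.84×145 + 5.31×105 + 5.67×114 + 1.59×202 = 117.23 + 701.8 + 557.55 + 646.38 + 321.18 = 2344.14
L = 2409.65 / 2344.14 × 100 = 102.7946
Paasche component (current-period weights):
ΣP(Period 1)Q(Period 1) = 7.13×22 + 6.37×118 + 4.11×90 + 4.73×128 + 1.88×173 = 156.86 + 751.66 + 369.9 + 605.44 + 325.24 = 2209.1
ΣP(Period 0)Q(Period 1) = 6.17×22 + 4.84×118 + 5.31×90 + 5.67×128 + 1.59×173 = 135.74 + 571.12 + 477.9 + 725.76 + 275.07 = 2185.59
P = 2209.1 / 2185.59 × 100 = 101.0757
Fisher = √(L × P) = √(102.7946 × 101.0757) = 101.9315

101.93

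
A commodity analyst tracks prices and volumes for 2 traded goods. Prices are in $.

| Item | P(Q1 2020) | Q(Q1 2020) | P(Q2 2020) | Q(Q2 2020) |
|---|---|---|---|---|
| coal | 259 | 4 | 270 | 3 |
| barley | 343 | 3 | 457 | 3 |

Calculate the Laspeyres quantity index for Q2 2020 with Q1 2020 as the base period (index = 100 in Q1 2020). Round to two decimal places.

Laspeyres quantity index uses base-period prices as weights.
ΣP(Q1 2020)·Q(Q2 2020) = 259×3 + 343×3 = 777 + 1029 = 1806
ΣP(Q1 2020)·Q(Q1 2020) = 259×4 + 343×3 = 1036 + 1029 = 2065
Index = 1806 / 2065 × 100 = 87.4576

87.46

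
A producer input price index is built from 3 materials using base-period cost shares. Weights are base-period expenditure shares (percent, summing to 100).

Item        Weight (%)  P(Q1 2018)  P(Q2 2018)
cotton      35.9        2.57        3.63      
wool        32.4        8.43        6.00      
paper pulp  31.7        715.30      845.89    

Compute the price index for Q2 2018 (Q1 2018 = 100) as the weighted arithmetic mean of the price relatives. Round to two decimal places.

111.25

cotton: 35.9 × (3.63/2.57) = 35.9 × 1.412451 = 50.7070
wool: 32.4 × (6.00/8.43) = 32.4 × 0.711744 = 23.0605
paper pulp: 31.7 × (845.89/715.30) = 31.7 × 1.182567 = 37.4874
Index = Σ wᵢ·(p₁ᵢ/p₀ᵢ) = 50.7070 + 23.0605 + 37.4874 = 111.2549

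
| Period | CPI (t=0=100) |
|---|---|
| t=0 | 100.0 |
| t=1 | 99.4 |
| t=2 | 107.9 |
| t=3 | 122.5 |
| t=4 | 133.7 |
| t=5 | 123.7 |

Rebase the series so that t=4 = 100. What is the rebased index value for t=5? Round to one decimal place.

Rebased(t=5) = 123.7 / 133.7 × 100 = 92.5206

92.5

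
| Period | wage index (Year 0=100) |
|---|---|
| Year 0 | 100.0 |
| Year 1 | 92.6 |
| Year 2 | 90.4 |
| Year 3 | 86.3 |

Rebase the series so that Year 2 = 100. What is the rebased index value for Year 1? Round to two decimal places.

102.43

Rebased(Year 1) = 92.6 / 90.4 × 100 = 102.4336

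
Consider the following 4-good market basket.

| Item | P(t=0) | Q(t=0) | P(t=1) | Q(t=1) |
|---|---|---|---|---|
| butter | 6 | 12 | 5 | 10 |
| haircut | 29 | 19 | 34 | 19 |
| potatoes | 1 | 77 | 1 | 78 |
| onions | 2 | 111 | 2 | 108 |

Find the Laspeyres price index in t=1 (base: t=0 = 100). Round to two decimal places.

109.00

Laspeyres price index uses base-period quantities as weights.
ΣP(t=1)·Q(t=0) = 5×12 + 34×19 + 1×77 + 2×111 = 60 + 646 + 77 + 222 = 1005
ΣP(t=0)·Q(t=0) = 6×12 + 29×19 + 1×77 + 2×111 = 72 + 551 + 77 + 222 = 922
Index = 1005 / 922 × 100 = 109.0022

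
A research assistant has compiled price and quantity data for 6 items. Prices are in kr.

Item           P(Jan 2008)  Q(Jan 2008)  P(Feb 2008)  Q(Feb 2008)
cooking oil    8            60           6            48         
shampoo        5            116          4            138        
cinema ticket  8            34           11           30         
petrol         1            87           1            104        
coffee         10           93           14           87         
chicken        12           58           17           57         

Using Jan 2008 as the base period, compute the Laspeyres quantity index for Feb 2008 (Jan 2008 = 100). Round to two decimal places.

Laspeyres quantity index uses base-period prices as weights.
ΣP(Jan 2008)·Q(Feb 2008) = 8×48 + 5×138 + 8×30 + 1×104 + 10×87 + 12×57 = 384 + 690 + 240 + 104 + 870 + 684 = 2972
ΣP(Jan 2008)·Q(Jan 2008) = 8×60 + 5×116 + 8×34 + 1×87 + 10×93 + 12×58 = 480 + 580 + 272 + 87 + 930 + 696 = 3045
Index = 2972 / 3045 × 100 = 97.6026

97.60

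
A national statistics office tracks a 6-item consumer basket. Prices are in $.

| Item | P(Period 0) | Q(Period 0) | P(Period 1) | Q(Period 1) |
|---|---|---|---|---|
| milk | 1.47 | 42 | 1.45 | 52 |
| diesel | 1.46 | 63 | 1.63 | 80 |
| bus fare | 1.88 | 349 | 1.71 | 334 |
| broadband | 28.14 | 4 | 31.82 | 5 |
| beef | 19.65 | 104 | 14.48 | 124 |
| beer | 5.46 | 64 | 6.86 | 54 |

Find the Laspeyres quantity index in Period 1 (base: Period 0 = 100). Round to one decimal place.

Laspeyres quantity index uses base-period prices as weights.
ΣP(Period 0)·Q(Period 1) = 1.47×52 + 1.46×80 + 1.88×334 + 28.14×5 + 19.65×124 + 5.46×54 = 76.44 + 116.8 + 627.92 + 140.7 + 2436.6 + 294.84 = 3693.3
ΣP(Period 0)·Q(Period 0) = 1.47×42 + 1.46×63 + 1.88×349 + 28.14×4 + 19.65×104 + 5.46×64 = 61.74 + 91.98 + 656.12 + 112.56 + 2043.6 + 349.44 = 3315.44
Index = 3693.3 / 3315.44 × 100 = 111.3970

111.4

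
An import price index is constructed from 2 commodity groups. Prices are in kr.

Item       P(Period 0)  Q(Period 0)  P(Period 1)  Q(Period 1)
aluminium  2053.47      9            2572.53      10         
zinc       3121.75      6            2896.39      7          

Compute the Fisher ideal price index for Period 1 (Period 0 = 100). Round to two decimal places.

Laspeyres component (base-period weights):
ΣP(Period 1)Q(Period 0) = 2572.53×9 + 2896.39×6 = 23152.77 + 17378.34 = 40531.11
ΣP(Period 0)Q(Period 0) = 2053.47×9 + 3121.75×6 = 18481.23 + 18730.5 = 37211.73
L = 40531.11 / 37211.73 × 100 = 108.9203
Paasche component (current-period weights):
ΣP(Period 1)Q(Period 1) = 2572.53×10 + 2896.39×7 = 25725.3 + 20274.73 = 46000.03
ΣP(Period 0)Q(Period 1) = 2053.47×10 + 3121.75×7 = 20534.7 + 21852.25 = 42386.95
P = 46000.03 / 42386.95 × 100 = 108.5240
Fisher = √(L × P) = √(108.9203 × 108.5240) = 108.7220

108.72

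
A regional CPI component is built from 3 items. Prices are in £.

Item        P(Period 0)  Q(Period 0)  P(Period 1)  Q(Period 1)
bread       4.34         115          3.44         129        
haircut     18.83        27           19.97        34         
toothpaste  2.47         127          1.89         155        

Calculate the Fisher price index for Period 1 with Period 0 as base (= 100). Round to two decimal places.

Laspeyres component (base-period weights):
ΣP(Period 1)Q(Period 0) = 3.44×115 + 19.97×27 + 1.89×127 = 395.6 + 539.19 + 240.03 = 1174.82
ΣP(Period 0)Q(Period 0) = 4.34×115 + 18.83×27 + 2.47×127 = 499.1 + 508.41 + 313.69 = 1321.2
L = 1174.82 / 1321.2 × 100 = 88.9207
Paasche component (current-period weights):
ΣP(Period 1)Q(Period 1) = 3.44×129 + 19.97×34 + 1.89×155 = 443.76 + 678.98 + 292.95 = 1415.69
ΣP(Period 0)Q(Period 1) = 4.34×129 + 18.83×34 + 2.47×155 = 559.86 + 640.22 + 382.85 = 1582.93
P = 1415.69 / 1582.93 × 100 = 89.4348
Fisher = √(L × P) = √(88.9207 × 89.4348) = 89.1774

89.18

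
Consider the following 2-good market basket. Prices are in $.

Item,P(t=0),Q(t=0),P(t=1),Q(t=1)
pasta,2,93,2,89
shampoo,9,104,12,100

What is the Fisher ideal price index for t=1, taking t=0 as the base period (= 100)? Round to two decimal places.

127.82

Laspeyres component (base-period weights):
ΣP(t=1)Q(t=0) = 2×93 + 12×104 = 186 + 1248 = 1434
ΣP(t=0)Q(t=0) = 2×93 + 9×104 = 186 + 936 = 1122
L = 1434 / 1122 × 100 = 127.8075
Paasche component (current-period weights):
ΣP(t=1)Q(t=1) = 2×89 + 12×100 = 178 + 1200 = 1378
ΣP(t=0)Q(t=1) = 2×89 + 9×100 = 178 + 900 = 1078
P = 1378 / 1078 × 100 = 127.8293
Fisher = √(L × P) = √(127.8075 × 127.8293) = 127.8184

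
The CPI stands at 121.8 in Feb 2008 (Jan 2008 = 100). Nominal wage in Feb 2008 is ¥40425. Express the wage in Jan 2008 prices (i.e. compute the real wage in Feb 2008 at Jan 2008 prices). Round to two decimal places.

Real = Nominal ÷ (Index/100) = 40425 ÷ (121.8/100)
     = 40425 ÷ 1.218 = 33189.6552

33189.66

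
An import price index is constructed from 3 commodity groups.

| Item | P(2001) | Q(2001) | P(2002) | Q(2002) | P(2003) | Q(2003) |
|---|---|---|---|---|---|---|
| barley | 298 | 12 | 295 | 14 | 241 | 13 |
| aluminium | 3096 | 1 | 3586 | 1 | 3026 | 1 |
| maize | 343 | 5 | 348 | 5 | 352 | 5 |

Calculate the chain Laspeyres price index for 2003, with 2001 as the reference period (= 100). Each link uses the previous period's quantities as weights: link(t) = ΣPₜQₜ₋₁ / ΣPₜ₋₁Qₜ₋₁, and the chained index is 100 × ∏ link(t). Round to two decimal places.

Link 2001→2002:
ΣP(2002)Q(2001) = 295×12 + 3586×1 + 348×5 = 3540 + 3586 + 1740 = 8866
ΣP(2001)Q(2001) = 298×12 + 3096×1 + 343×5 = 3576 + 3096 + 1715 = 8387
link = 8866/8387 = 1.057112
Link 2002→2003:
ΣP(2003)Q(2002) = 241×14 + 3026×1 + 352×5 = 3374 + 3026 + 1760 = 8160
ΣP(2002)Q(2002) = 295×14 + 3586×1 + 348×5 = 4130 + 3586 + 1740 = 9456
link = 8160/9456 = 0.862944
Chained index = 100 × 1.057112 × 0.862944 = 91.2229

91.22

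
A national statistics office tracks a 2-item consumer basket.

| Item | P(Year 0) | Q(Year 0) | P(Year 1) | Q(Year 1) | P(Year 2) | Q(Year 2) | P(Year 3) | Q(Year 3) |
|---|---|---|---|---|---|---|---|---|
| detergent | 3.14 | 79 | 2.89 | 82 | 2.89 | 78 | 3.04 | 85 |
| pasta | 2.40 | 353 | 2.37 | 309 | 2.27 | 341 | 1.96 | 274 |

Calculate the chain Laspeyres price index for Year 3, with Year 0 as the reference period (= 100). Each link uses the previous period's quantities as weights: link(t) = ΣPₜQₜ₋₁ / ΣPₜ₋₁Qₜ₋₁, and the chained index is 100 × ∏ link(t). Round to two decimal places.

Link Year 0→Year 1:
ΣP(Year 1)Q(Year 0) = 2.89×79 + 2.37×353 = 228.31 + 836.61 = 1064.92
ΣP(Year 0)Q(Year 0) = 3.14×79 + 2.40×353 = 248.06 + 847.2 = 1095.26
link = 1064.92/1095.26 = 0.972299
Link Year 1→Year 2:
ΣP(Year 2)Q(Year 1) = 2.89×82 + 2.27×309 = 236.98 + 701.43 = 938.41
ΣP(Year 1)Q(Year 1) = 2.89×82 + 2.37×309 = 236.98 + 732.33 = 969.31
link = 938.41/969.31 = 0.968122
Link Year 2→Year 3:
ΣP(Year 3)Q(Year 2) = 3.04×78 + 1.96×341 = 237.12 + 668.36 = 905.48
ΣP(Year 2)Q(Year 2) = 2.89×78 + 2.27×341 = 225.42 + 774.07 = 999.49
link = 905.48/999.49 = 0.905942
Chained index = 100 × 0.972299 × 0.968122 × 0.905942 = 85.2766

85.28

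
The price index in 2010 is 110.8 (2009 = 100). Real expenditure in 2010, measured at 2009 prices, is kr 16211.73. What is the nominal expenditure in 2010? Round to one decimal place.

Nominal = Real × (Index/100) = 16211.73 × (110.8/100)
        = 16211.73 × 1.108 = 17962.5968

17962.6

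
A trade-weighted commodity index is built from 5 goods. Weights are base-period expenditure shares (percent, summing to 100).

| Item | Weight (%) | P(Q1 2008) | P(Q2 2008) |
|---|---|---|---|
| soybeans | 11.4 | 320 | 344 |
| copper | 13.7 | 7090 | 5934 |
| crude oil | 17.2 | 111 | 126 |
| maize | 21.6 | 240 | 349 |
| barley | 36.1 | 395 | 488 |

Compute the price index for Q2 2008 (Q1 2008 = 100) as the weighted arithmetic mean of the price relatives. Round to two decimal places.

119.26

soybeans: 11.4 × (344/320) = 11.4 × 1.075000 = 12.2550
copper: 13.7 × (5934/7090) = 13.7 × 0.836953 = 11.4663
crude oil: 17.2 × (126/111) = 17.2 × 1.135135 = 19.5243
maize: 21.6 × (349/240) = 21.6 × 1.454167 = 31.4100
barley: 36.1 × (488/395) = 36.1 × 1.235443 = 44.5995
Index = Σ wᵢ·(p₁ᵢ/p₀ᵢ) = 12.2550 + 11.4663 + 19.5243 + 31.4100 + 44.5995 = 119.2551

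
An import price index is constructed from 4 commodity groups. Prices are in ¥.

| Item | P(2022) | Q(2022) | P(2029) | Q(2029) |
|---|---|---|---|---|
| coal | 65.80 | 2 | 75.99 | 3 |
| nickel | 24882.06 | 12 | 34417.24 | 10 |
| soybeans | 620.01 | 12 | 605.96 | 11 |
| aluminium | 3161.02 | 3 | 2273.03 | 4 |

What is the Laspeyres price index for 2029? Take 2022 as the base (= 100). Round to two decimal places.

Laspeyres price index uses base-period quantities as weights.
ΣP(2029)·Q(2022) = 75.99×2 + 34417.24×12 + 605.96×12 + 2273.03×3 = 151.98 + 413006.88 + 7271.52 + 6819.09 = 427249.47
ΣP(2022)·Q(2022) = 65.80×2 + 24882.06×12 + 620.01×12 + 3161.02×3 = 131.6 + 298584.72 + 7440.12 + 9483.06 = 315639.5
Index = 427249.47 / 315639.5 × 100 = 135.3600

135.36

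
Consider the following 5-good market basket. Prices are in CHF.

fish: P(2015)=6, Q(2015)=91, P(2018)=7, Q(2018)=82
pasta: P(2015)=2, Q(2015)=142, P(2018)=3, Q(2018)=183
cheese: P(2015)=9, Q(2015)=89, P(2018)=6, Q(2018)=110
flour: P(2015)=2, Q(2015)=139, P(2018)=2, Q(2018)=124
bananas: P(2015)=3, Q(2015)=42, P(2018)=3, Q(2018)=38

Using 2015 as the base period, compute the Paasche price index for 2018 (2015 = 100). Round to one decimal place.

97.1

Paasche price index uses current-period quantities as weights.
ΣP(2018)·Q(2018) = 7×82 + 3×183 + 6×110 + 2×124 + 3×38 = 574 + 549 + 660 + 248 + 114 = 2145
ΣP(2015)·Q(2018) = 6×82 + 2×183 + 9×110 + 2×124 + 3×38 = 492 + 366 + 990 + 248 + 114 = 2210
Index = 2145 / 2210 × 100 = 97.0588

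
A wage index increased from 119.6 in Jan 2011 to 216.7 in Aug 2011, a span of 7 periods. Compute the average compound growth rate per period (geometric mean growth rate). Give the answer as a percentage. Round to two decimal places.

Growth factor = (216.7/119.6)^(1/7) = (1.811873)^(1/7) = 1.088618
Growth rate = 1.088618 − 1 = 0.088618 = 8.8618%

8.86%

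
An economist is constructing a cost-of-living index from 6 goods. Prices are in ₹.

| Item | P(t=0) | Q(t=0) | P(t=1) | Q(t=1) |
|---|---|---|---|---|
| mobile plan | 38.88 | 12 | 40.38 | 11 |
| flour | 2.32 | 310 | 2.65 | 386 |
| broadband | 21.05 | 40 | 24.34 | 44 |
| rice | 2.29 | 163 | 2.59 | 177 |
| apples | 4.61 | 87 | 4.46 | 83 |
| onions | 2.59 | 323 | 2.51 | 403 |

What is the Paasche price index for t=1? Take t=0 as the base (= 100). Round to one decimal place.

Paasche price index uses current-period quantities as weights.
ΣP(t=1)·Q(t=1) = 40.38×11 + 2.65×386 + 24.34×44 + 2.59×177 + 4.46×83 + 2.51×403 = 444.18 + 1022.9 + 1070.96 + 458.43 + 370.18 + 1011.53 = 4378.18
ΣP(t=0)·Q(t=1) = 38.88×11 + 2.32×386 + 21.05×44 + 2.29×177 + 4.61×83 + 2.59×403 = 427.68 + 895.52 + 926.2 + 405.33 + 382.63 + 1043.77 = 4081.13
Index = 4378.18 / 4081.13 × 100 = 107.2786

107.3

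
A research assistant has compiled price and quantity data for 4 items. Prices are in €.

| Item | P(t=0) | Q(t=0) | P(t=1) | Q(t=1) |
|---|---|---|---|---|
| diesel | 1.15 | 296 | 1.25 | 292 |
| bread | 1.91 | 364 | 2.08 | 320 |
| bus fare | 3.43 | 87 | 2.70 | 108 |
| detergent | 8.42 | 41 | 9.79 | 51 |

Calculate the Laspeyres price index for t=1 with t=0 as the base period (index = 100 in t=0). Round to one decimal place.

105.0

Laspeyres price index uses base-period quantities as weights.
ΣP(t=1)·Q(t=0) = 1.25×296 + 2.08×364 + 2.70×87 + 9.79×41 = 370 + 757.12 + 234.9 + 401.39 = 1763.41
ΣP(t=0)·Q(t=0) = 1.15×296 + 1.91×364 + 3.43×87 + 8.42×41 = 340.4 + 695.24 + 298.41 + 345.22 = 1679.27
Index = 1763.41 / 1679.27 × 100 = 105.0105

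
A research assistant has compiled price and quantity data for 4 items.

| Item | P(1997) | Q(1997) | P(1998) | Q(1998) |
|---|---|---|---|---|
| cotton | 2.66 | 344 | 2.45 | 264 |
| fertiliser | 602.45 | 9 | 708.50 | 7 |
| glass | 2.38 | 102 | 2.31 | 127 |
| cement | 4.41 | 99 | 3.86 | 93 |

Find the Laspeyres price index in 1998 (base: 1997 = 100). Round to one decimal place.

Laspeyres price index uses base-period quantities as weights.
ΣP(1998)·Q(1997) = 2.45×344 + 708.50×9 + 2.31×102 + 3.86×99 = 842.8 + 6376.5 + 235.62 + 382.14 = 7837.06
ΣP(1997)·Q(1997) = 2.66×344 + 602.45×9 + 2.38×102 + 4.41×99 = 915.04 + 5422.05 + 242.76 + 436.59 = 7016.44
Index = 7837.06 / 7016.44 × 100 = 111.6957

111.7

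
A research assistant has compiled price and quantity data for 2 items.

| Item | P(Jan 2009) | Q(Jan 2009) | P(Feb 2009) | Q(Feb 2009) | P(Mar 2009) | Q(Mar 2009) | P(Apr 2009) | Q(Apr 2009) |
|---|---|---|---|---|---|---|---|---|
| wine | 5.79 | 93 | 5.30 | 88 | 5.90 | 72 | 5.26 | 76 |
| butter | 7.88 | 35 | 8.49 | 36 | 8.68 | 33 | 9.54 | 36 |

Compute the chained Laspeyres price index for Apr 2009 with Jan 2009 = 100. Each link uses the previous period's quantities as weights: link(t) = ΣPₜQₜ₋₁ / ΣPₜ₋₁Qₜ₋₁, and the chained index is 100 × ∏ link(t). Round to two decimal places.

Link Jan 2009→Feb 2009:
ΣP(Feb 2009)Q(Jan 2009) = 5.30×93 + 8.49×35 = 492.9 + 297.15 = 790.05
ΣP(Jan 2009)Q(Jan 2009) = 5.79×93 + 7.88×35 = 538.47 + 275.8 = 814.27
link = 790.05/814.27 = 0.970256
Link Feb 2009→Mar 2009:
ΣP(Mar 2009)Q(Feb 2009) = 5.90×88 + 8.68×36 = 519.2 + 312.48 = 831.68
ΣP(Feb 2009)Q(Feb 2009) = 5.30×88 + 8.49×36 = 466.4 + 305.64 = 772.04
link = 831.68/772.04 = 1.077250
Link Mar 2009→Apr 2009:
ΣP(Apr 2009)Q(Mar 2009) = 5.26×72 + 9.54×33 = 378.72 + 314.82 = 693.54
ΣP(Mar 2009)Q(Mar 2009) = 5.90×72 + 8.68×33 = 424.8 + 286.44 = 711.24
link = 693.54/711.24 = 0.975114
Chained index = 100 × 0.970256 × 1.077250 × 0.975114 = 101.9197

101.92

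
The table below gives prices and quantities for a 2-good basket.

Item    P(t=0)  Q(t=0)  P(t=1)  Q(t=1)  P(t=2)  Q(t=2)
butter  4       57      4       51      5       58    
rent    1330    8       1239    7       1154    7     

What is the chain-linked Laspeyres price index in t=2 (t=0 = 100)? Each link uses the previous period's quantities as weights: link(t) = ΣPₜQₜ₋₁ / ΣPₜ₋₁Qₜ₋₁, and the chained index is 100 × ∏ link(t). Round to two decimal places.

Link t=0→t=1:
ΣP(t=1)Q(t=0) = 4×57 + 1239×8 = 228 + 9912 = 10140
ΣP(t=0)Q(t=0) = 4×57 + 1330×8 = 228 + 10640 = 10868
link = 10140/10868 = 0.933014
Link t=1→t=2:
ΣP(t=2)Q(t=1) = 5×51 + 1154×7 = 255 + 8078 = 8333
ΣP(t=1)Q(t=1) = 4×51 + 1239×7 = 204 + 8673 = 8877
link = 8333/8877 = 0.938718
Chained index = 100 × 0.933014 × 0.938718 = 87.5837

87.58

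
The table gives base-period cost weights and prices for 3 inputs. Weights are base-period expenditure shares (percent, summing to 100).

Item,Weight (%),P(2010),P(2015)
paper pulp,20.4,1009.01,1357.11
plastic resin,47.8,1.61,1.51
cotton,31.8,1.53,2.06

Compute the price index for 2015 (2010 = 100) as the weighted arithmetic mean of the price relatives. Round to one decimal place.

paper pulp: 20.4 × (1357.11/1009.01) = 20.4 × 1.344992 = 27.4378
plastic resin: 47.8 × (1.51/1.61) = 47.8 × 0.937888 = 44.8311
cotton: 31.8 × (2.06/1.53) = 31.8 × 1.346405 = 42.8157
Index = Σ wᵢ·(p₁ᵢ/p₀ᵢ) = 27.4378 + 44.8311 + 42.8157 = 115.0846

115.1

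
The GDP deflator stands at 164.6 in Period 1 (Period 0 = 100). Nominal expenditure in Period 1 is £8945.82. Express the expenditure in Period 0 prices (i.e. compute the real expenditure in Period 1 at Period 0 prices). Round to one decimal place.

Real = Nominal ÷ (Index/100) = 8945.82 ÷ (164.6/100)
     = 8945.82 ÷ 1.646 = 5434.8846

5434.9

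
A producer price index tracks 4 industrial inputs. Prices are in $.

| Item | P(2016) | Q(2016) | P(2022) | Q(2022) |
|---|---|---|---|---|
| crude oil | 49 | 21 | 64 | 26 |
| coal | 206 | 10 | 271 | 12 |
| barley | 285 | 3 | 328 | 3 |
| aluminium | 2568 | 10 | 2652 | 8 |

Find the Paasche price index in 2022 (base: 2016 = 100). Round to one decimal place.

107.8

Paasche price index uses current-period quantities as weights.
ΣP(2022)·Q(2022) = 64×26 + 271×12 + 328×3 + 2652×8 = 1664 + 3252 + 984 + 21216 = 27116
ΣP(2016)·Q(2022) = 49×26 + 206×12 + 285×3 + 2568×8 = 1274 + 2472 + 855 + 20544 = 25145
Index = 27116 / 25145 × 100 = 107.8385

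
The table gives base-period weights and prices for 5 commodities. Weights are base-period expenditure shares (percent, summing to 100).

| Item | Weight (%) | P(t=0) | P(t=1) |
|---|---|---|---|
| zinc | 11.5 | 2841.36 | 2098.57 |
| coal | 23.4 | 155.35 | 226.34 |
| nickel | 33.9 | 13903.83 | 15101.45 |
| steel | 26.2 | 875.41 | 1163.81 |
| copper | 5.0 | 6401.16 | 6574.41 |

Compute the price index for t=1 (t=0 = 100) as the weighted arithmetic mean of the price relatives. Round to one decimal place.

119.4

zinc: 11.5 × (2098.57/2841.36) = 11.5 × 0.738579 = 8.4937
coal: 23.4 × (226.34/155.35) = 23.4 × 1.456968 = 34.0931
nickel: 33.9 × (15101.45/13903.83) = 33.9 × 1.086136 = 36.8200
steel: 26.2 × (1163.81/875.41) = 26.2 × 1.329446 = 34.8315
copper: 5.0 × (6574.41/6401.16) = 5.0 × 1.027065 = 5.1353
Index = Σ wᵢ·(p₁ᵢ/p₀ᵢ) = 8.4937 + 34.0931 + 36.8200 + 34.8315 + 5.1353 = 119.3735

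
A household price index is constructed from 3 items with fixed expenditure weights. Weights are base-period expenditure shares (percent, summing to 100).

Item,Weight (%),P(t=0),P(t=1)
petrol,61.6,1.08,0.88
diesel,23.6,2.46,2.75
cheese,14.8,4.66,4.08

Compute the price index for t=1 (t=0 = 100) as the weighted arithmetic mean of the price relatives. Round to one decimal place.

89.5

petrol: 61.6 × (0.88/1.08) = 61.6 × 0.814815 = 50.1926
diesel: 23.6 × (2.75/2.46) = 23.6 × 1.117886 = 26.3821
cheese: 14.8 × (4.08/4.66) = 14.8 × 0.875536 = 12.9579
Index = Σ wᵢ·(p₁ᵢ/p₀ᵢ) = 50.1926 + 26.3821 + 12.9579 = 89.5326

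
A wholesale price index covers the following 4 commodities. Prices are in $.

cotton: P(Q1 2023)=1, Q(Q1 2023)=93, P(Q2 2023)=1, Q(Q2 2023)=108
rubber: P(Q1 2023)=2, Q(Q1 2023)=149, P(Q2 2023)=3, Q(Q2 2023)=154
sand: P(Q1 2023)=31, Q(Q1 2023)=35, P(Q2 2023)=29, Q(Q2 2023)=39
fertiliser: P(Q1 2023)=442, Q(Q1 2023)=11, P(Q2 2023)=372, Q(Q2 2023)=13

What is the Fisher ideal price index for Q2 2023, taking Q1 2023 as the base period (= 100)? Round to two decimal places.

Laspeyres component (base-period weights):
ΣP(Q2 2023)Q(Q1 2023) = 1×93 + 3×149 + 29×35 + 372×11 = 93 + 447 + 1015 + 4092 = 5647
ΣP(Q1 2023)Q(Q1 2023) = 1×93 + 2×149 + 31×35 + 442×11 = 93 + 298 + 1085 + 4862 = 6338
L = 5647 / 6338 × 100 = 89.0975
Paasche component (current-period weights):
ΣP(Q2 2023)Q(Q2 2023) = 1×108 + 3×154 + 29×39 + 372×13 = 108 + 462 + 1131 + 4836 = 6537
ΣP(Q1 2023)Q(Q2 2023) = 1×108 + 2×154 + 31×39 + 442×13 = 108 + 308 + 1209 + 5746 = 7371
P = 6537 / 7371 × 100 = 88.6854
Fisher = √(L × P) = √(89.0975 × 88.6854) = 88.8912

88.89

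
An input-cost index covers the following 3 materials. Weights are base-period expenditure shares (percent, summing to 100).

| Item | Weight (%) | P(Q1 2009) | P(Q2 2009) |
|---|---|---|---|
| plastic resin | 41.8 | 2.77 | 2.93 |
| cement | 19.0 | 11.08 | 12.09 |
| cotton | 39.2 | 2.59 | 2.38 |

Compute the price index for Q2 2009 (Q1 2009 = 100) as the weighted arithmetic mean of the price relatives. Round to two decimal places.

plastic resin: 41.8 × (2.93/2.77) = 41.8 × 1.057762 = 44.2144
cement: 19.0 × (12.09/11.08) = 19.0 × 1.091155 = 20.7319
cotton: 39.2 × (2.38/2.59) = 39.2 × 0.918919 = 36.0216
Index = Σ wᵢ·(p₁ᵢ/p₀ᵢ) = 44.2144 + 20.7319 + 36.0216 = 100.9680

100.97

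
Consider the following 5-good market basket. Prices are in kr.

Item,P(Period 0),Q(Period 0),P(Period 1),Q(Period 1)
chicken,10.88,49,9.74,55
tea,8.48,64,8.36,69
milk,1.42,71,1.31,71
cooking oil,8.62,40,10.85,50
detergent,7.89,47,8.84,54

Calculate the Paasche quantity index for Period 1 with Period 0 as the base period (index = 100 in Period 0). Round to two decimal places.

Paasche quantity index uses current-period prices as weights.
ΣP(Period 1)·Q(Period 1) = 9.74×55 + 8.36×69 + 1.31×71 + 10.85×50 + 8.84×54 = 535.7 + 576.84 + 93.01 + 542.5 + 477.36 = 2225.41
ΣP(Period 1)·Q(Period 0) = 9.74×49 + 8.36×64 + 1.31×71 + 10.85×40 + 8.84×47 = 477.26 + 535.04 + 93.01 + 434 + 415.48 = 1954.79
Index = 2225.41 / 1954.79 × 100 = 113.8439

113.84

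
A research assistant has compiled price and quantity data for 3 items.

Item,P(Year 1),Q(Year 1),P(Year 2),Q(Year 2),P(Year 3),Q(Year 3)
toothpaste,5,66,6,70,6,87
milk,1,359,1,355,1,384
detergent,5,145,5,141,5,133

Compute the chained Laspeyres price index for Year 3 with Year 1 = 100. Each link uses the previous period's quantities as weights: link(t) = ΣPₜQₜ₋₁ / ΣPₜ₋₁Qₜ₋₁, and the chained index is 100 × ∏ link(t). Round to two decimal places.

Link Year 1→Year 2:
ΣP(Year 2)Q(Year 1) = 6×66 + 1×359 + 5×145 = 396 + 359 + 725 = 1480
ΣP(Year 1)Q(Year 1) = 5×66 + 1×359 + 5×145 = 330 + 359 + 725 = 1414
link = 1480/1414 = 1.046676
Link Year 2→Year 3:
ΣP(Year 3)Q(Year 2) = 6×70 + 1×355 + 5×141 = 420 + 355 + 705 = 1480
ΣP(Year 2)Q(Year 2) = 6×70 + 1×355 + 5×141 = 420 + 355 + 705 = 1480
link = 1480/1480 = 1.000000
Chained index = 100 × 1.046676 × 1.000000 = 104.6676

104.67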